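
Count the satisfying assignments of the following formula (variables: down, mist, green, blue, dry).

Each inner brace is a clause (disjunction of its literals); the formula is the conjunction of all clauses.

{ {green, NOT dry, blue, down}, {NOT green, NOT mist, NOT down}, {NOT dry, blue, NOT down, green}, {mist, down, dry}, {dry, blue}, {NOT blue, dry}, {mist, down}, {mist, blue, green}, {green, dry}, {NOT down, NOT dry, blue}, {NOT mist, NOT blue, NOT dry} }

There are 2^5 = 32 truth assignments over (down, mist, green, blue, dry).
Split on green. With green = true, the clauses containing green are satisfied and NOT green drops from the rest; 2 of the 2^4 = 16 assignments to the other variables satisfy what remains.
With green = false, by the same count on the reduced clause set, 1 assignment works.
Total: 2 + 1 = 3.

3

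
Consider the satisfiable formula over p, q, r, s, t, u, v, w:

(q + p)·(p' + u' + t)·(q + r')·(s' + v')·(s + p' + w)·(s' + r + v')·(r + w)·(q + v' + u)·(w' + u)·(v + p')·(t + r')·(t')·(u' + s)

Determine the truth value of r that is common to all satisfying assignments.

False

Suppose r = 1.
Unit clause (q) forces q = 1.
Unit clause (t) forces t = 1.
Now (t') is unsatisfied and unit — conflict.
So every satisfying assignment has r = False.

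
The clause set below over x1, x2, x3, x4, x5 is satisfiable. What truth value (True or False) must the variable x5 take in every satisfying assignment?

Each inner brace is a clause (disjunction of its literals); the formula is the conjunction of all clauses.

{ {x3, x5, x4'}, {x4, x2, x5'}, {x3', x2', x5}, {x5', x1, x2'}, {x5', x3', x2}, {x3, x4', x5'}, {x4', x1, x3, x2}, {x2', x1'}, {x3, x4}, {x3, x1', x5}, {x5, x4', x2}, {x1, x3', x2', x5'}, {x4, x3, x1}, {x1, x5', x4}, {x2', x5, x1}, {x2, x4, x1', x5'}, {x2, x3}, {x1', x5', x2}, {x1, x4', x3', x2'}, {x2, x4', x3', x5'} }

Suppose x5 = 1.
Try x4 = 1.
(x3) alone gives x3 = 1.
(x2) alone gives x2 = 1.
(x1) alone gives x1 = 1.
But (x1') is also a unit clause — contradiction.
So x4 must be the other value — set x4 = 0.
(x2) alone gives x2 = 1.
(x1) alone gives x1 = 1.
But (x1') is also a unit clause — contradiction.
Both values of x4 lead to a conflict.
So every satisfying assignment has x5 = False.

False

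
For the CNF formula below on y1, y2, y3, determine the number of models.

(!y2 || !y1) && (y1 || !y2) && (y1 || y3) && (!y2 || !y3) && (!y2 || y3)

3

There are 2^3 = 8 truth assignments over (y1, y2, y3).
Split on y2. With y2 = true, the clauses containing y2 are satisfied and !y2 drops from the rest; 0 of the 2^2 = 4 assignments to the other variables satisfy what remains.
With y2 = false, by the same count on the reduced clause set, 3 assignments work.
Total: 0 + 3 = 3.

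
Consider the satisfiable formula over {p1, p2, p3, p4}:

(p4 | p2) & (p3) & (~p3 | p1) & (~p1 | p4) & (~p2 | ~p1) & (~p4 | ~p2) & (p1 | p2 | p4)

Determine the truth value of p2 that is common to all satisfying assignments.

Suppose p2 = 1.
(p3) alone gives p3 = 1.
(p1) alone gives p1 = 1.
That conflicts with the unit clause (~p1).
So every satisfying assignment has p2 = False.

False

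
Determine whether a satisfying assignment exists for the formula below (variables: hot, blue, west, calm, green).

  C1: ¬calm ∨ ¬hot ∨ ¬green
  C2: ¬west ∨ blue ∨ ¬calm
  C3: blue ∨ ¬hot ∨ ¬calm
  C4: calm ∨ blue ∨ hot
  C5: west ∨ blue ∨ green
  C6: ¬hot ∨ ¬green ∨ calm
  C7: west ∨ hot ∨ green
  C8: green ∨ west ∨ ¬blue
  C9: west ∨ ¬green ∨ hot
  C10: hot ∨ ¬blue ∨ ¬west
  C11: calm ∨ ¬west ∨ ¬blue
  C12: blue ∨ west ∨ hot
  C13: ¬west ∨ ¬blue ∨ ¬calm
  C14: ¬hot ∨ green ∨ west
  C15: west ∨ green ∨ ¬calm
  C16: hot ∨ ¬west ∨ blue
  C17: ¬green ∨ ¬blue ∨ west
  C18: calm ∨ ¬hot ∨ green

Suppose calm = False.
Suppose blue = True.
The clause (¬west) is unit, so west = False.
The clause (green) is unit, so green = True.
That conflicts with the unit clause (¬green).
Backtrack on blue: now try blue = False.
The clause (hot) is unit, so hot = True.
The clause (¬green) is unit, so green = False.
That conflicts with the unit clause (green).
Either choice for blue ends in contradiction.
Backtrack on calm: now try calm = True.
Suppose hot = False.
Suppose west = False.
The clause (green) is unit, so green = True.
That conflicts with the unit clause (¬green).
Backtrack on west: now try west = True.
The clause (blue) is unit, so blue = True.
That conflicts with the unit clause (¬blue).
Either choice for west ends in contradiction.
Backtrack on hot: now try hot = True.
The clause (¬green) is unit, so green = False.
The clause (blue) is unit, so blue = True.
The clause (west) is unit, so west = True.
That conflicts with the unit clause (¬west).
Either choice for hot ends in contradiction.
Either choice for calm ends in contradiction.
No assignment satisfies every clause.

Unsatisfiable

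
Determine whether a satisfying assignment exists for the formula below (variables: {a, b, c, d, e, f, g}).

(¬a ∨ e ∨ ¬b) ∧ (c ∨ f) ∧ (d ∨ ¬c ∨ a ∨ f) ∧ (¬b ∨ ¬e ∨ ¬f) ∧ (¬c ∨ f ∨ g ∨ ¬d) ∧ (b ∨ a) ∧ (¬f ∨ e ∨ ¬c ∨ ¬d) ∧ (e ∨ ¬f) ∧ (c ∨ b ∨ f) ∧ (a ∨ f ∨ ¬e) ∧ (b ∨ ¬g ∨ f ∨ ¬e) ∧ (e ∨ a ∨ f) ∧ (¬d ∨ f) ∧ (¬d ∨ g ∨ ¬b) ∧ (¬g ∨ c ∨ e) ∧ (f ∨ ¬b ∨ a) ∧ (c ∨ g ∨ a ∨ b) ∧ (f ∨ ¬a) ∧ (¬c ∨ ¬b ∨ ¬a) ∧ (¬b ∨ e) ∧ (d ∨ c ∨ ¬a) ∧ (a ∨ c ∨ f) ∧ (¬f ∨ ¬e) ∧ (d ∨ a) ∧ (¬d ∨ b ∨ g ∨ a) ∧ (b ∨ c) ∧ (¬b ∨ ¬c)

Case c = True:
Unit clause (¬b) forces b = False.
Unit clause (a) forces a = True.
Unit clause (f) forces f = True.
Unit clause (e) forces e = True.
Now (¬e) is unsatisfied and unit — conflict.
That branch fails; take c = False instead.
Unit clause (f) forces f = True.
Unit clause (e) forces e = True.
Now (¬e) is unsatisfied and unit — conflict.
Neither c = True nor c = False works.
No assignment satisfies every clause.

Unsatisfiable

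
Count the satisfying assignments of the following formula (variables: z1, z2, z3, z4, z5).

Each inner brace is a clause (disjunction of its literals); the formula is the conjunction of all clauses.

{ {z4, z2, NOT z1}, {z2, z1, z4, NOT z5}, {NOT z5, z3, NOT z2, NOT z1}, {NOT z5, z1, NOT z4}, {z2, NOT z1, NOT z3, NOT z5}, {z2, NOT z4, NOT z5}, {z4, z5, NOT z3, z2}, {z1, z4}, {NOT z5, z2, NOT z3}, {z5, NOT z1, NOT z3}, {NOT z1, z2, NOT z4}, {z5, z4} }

There are 2^5 = 32 truth assignments over (z1, z2, z3, z4, z5).
Split on z5. With z5 = true, the clauses containing z5 are satisfied and NOT z5 drops from the rest; 2 of the 2^4 = 16 assignments to the other variables satisfy what remains.
With z5 = false, by the same count on the reduced clause set, 5 assignments work.
Total: 2 + 5 = 7.

7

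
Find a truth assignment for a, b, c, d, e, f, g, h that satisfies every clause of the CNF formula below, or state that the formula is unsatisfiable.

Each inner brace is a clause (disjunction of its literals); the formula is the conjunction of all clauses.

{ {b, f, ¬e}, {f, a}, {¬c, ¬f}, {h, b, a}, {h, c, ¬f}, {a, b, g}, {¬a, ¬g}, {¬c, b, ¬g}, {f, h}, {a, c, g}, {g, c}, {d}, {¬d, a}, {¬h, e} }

a ↦ True,  b ↦ True,  c ↦ True,  d ↦ True,  e ↦ True,  f ↦ False,  g ↦ False,  h ↦ True

The clause (d) is unit, so d = True.
The clause (a) is unit, so a = True.
The clause (¬g) is unit, so g = False.
The clause (c) is unit, so c = True.
The clause (¬f) is unit, so f = False.
The clause (h) is unit, so h = True.
The clause (e) is unit, so e = True.
The clause (b) is unit, so b = True.
This assignment satisfies each clause.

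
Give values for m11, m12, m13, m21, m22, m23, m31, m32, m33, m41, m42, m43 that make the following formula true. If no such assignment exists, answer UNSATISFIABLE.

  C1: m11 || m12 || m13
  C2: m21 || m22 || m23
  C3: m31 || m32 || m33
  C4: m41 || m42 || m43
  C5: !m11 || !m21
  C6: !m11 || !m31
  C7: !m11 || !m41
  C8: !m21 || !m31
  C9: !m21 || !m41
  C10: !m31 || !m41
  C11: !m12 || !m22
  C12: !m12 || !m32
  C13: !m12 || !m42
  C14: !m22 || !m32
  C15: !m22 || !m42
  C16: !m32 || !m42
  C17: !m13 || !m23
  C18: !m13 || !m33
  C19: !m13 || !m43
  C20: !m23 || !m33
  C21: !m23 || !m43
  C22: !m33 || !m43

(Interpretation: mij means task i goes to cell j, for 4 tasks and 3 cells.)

Suppose m11 = false.
Suppose m12 = true.
The clause (!m22) is unit, so m22 = false.
The clause (!m32) is unit, so m32 = false.
The clause (!m42) is unit, so m42 = false.
Suppose m21 = true.
The clause (!m31) is unit, so m31 = false.
The clause (m33) is unit, so m33 = true.
The clause (!m41) is unit, so m41 = false.
The clause (m43) is unit, so m43 = true.
That conflicts with the unit clause (!m43).
That branch fails; take m21 = false instead.
The clause (m23) is unit, so m23 = true.
The clause (!m13) is unit, so m13 = false.
The clause (!m33) is unit, so m33 = false.
The clause (m31) is unit, so m31 = true.
The clause (!m41) is unit, so m41 = false.
The clause (m43) is unit, so m43 = true.
That conflicts with the unit clause (!m43).
Both values of m21 lead to a conflict.
That branch fails; take m12 = false instead.
The clause (m13) is unit, so m13 = true.
The clause (!m23) is unit, so m23 = false.
The clause (!m33) is unit, so m33 = false.
The clause (!m43) is unit, so m43 = false.
Suppose m21 = true.
The clause (!m31) is unit, so m31 = false.
The clause (m32) is unit, so m32 = true.
The clause (!m41) is unit, so m41 = false.
The clause (m42) is unit, so m42 = true.
That conflicts with the unit clause (!m42).
That branch fails; take m21 = false instead.
The clause (m22) is unit, so m22 = true.
The clause (!m32) is unit, so m32 = false.
The clause (m31) is unit, so m31 = true.
The clause (!m41) is unit, so m41 = false.
The clause (m42) is unit, so m42 = true.
That conflicts with the unit clause (!m42).
Both values of m21 lead to a conflict.
Both values of m12 lead to a conflict.
That branch fails; take m11 = true instead.
The clause (!m21) is unit, so m21 = false.
The clause (!m31) is unit, so m31 = false.
The clause (!m41) is unit, so m41 = false.
Suppose m22 = true.
The clause (!m12) is unit, so m12 = false.
The clause (!m32) is unit, so m32 = false.
The clause (m33) is unit, so m33 = true.
The clause (!m42) is unit, so m42 = false.
The clause (m43) is unit, so m43 = true.
That conflicts with the unit clause (!m43).
That branch fails; take m22 = false instead.
The clause (m23) is unit, so m23 = true.
The clause (!m13) is unit, so m13 = false.
The clause (!m33) is unit, so m33 = false.
The clause (m32) is unit, so m32 = true.
The clause (!m12) is unit, so m12 = false.
The clause (!m42) is unit, so m42 = false.
The clause (m43) is unit, so m43 = true.
That conflicts with the unit clause (!m43).
Both values of m22 lead to a conflict.
Both values of m11 lead to a conflict.

UNSATISFIABLE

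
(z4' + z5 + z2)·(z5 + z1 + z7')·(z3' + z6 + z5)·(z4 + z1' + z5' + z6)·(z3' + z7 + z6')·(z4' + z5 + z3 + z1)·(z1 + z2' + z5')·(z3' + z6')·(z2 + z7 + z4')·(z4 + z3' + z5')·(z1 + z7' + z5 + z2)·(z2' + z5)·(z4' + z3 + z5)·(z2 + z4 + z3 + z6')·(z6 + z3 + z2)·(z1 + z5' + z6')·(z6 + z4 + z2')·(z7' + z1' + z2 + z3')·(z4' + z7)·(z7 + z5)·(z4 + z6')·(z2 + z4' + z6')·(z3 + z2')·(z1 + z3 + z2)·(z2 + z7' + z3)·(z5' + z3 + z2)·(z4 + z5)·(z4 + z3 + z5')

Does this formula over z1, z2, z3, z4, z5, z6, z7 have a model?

Suppose z3 = 1.
Unit clause (z6') forces z6 = 0.
Unit clause (z5) forces z5 = 1.
Unit clause (z4) forces z4 = 1.
Unit clause (z7) forces z7 = 1.
Suppose z1 = 1.
Unit clause (z2) forces z2 = 1.
Every clause now holds.
A satisfying assignment: z1: 1,  z2: 1,  z3: 1,  z4: 1,  z5: 1,  z6: 0,  z7: 1.

Satisfiable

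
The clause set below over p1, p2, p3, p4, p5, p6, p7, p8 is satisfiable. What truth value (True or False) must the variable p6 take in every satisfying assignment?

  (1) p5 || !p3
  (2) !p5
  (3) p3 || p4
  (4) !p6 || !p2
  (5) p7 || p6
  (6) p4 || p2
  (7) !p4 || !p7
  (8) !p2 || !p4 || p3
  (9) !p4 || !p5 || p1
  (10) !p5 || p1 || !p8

True

Suppose p6 = false.
From the singleton clause (!p5), p5 = false.
From the singleton clause (!p3), p3 = false.
From the singleton clause (p4), p4 = true.
From the singleton clause (p7), p7 = true.
But (!p7) is also a unit clause — contradiction.
So every satisfying assignment has p6 = True.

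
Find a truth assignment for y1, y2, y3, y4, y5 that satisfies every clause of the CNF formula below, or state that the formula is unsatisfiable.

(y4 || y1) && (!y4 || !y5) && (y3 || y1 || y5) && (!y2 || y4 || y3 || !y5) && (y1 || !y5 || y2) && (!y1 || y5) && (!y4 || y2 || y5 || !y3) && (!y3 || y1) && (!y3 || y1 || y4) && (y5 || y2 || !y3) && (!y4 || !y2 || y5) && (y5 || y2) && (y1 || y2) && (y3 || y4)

Try y4 = false.
From the singleton clause (y1), y1 = true.
From the singleton clause (y5), y5 = true.
From the singleton clause (y3), y3 = true.
Every clause is now satisfied; y2 is unconstrained.

y1: true,  y2: false,  y3: true,  y4: false,  y5: true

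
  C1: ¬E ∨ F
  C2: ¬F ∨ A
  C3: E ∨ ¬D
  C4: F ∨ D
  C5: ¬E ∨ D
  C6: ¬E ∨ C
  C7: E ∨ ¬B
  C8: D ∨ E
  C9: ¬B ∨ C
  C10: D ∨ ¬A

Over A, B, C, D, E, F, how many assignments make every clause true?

There are 2^6 = 64 truth assignments over (A, B, C, D, E, F).
Split on B. With B = True, the clauses containing B are satisfied and ¬B drops from the rest; 1 of the 2^5 = 32 assignments to the other variables satisfy what remains.
With B = False, by the same count on the reduced clause set, 1 assignment works.
(One model: A=T, B=F, C=T, D=T, E=T, F=T.)
Total: 1 + 1 = 2.

2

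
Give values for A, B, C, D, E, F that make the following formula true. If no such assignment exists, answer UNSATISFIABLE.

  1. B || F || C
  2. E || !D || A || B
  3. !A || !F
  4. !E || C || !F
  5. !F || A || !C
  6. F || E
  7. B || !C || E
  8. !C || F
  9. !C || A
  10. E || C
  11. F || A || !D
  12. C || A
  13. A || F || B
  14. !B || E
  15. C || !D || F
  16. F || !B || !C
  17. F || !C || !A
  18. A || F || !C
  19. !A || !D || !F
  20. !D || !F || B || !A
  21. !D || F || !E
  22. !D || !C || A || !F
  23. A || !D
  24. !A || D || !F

Try A = true.
From the singleton clause (!F), F = false.
From the singleton clause (E), E = true.
From the singleton clause (!C), C = false.
From the singleton clause (B), B = true.
From the singleton clause (!D), D = false.
All clauses are satisfied.

A=true; B=true; C=false; D=false; E=true; F=false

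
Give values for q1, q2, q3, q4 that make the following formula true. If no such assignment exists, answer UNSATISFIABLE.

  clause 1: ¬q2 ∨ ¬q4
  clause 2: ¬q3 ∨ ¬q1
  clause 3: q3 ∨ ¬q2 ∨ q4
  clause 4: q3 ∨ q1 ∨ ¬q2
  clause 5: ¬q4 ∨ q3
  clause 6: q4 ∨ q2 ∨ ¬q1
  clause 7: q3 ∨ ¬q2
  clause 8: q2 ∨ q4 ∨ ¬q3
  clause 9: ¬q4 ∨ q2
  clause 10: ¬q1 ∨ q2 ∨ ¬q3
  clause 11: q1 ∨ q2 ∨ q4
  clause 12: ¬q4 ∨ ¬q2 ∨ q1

q1: False, q2: True, q3: True, q4: False

Suppose q2 = True.
The clause (¬q4) is unit, so q4 = False.
The clause (q3) is unit, so q3 = True.
The clause (¬q1) is unit, so q1 = False.
This assignment satisfies each clause.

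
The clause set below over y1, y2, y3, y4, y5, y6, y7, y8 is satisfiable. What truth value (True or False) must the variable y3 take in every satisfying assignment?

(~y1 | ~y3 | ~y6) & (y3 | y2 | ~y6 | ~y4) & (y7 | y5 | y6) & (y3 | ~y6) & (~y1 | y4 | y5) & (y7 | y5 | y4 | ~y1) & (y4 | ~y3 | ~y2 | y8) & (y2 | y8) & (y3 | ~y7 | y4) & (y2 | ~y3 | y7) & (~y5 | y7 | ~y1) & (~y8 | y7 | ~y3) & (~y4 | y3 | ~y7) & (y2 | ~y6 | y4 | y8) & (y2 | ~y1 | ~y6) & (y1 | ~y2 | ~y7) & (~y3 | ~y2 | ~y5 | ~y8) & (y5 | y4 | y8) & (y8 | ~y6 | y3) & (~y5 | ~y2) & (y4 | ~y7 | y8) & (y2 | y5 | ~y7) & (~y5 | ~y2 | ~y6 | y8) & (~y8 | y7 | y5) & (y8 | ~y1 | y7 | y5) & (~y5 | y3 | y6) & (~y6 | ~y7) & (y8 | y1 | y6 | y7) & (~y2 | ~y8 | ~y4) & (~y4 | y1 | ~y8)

True

Suppose y3 = 0.
From the singleton clause (~y6), y6 = 0.
From the singleton clause (~y5), y5 = 0.
From the singleton clause (y7), y7 = 1.
From the singleton clause (y4), y4 = 1.
Now (~y4) is unsatisfied and unit — conflict.
So every satisfying assignment has y3 = True.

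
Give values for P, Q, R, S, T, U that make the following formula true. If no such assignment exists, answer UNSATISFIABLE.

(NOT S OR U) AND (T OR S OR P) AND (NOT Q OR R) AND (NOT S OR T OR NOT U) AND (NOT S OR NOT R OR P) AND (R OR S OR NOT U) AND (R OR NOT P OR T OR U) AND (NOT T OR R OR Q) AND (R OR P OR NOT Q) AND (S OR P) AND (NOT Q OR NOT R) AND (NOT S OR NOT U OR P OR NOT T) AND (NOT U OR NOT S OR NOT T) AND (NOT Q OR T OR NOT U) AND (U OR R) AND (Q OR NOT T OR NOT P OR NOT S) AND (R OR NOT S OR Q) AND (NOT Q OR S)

P=true; Q=false; R=true; S=false; T=true; U=false

Case S = false:
The clause (P) is unit, so P = true.
The clause (NOT Q) is unit, so Q = false.
Case R = true:
No clause remains; T, U are free.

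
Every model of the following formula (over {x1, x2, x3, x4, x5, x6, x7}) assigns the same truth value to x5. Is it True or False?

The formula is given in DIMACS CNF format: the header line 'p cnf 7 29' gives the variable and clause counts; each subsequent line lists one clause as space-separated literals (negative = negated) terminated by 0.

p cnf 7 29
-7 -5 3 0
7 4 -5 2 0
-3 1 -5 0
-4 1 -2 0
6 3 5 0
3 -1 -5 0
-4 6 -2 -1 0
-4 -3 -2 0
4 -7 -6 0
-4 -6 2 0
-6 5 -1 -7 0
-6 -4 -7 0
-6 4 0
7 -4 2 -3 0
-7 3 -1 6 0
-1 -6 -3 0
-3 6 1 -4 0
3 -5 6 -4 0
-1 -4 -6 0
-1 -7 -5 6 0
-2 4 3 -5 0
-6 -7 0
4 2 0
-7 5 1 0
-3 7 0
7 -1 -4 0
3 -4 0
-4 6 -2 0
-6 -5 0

False

Suppose x5 = True.
From the singleton clause (¬x6), x6 = False.
Case x7 = False:
From the singleton clause (¬x3), x3 = False.
From the singleton clause (¬x1), x1 = False.
From the singleton clause (¬x4), x4 = False.
From the singleton clause (x2), x2 = True.
That conflicts with the unit clause (¬x2).
That branch fails; take x7 = True instead.
From the singleton clause (x3), x3 = True.
From the singleton clause (x1), x1 = True.
That conflicts with the unit clause (¬x1).
Either choice for x7 ends in contradiction.
So every satisfying assignment has x5 = False.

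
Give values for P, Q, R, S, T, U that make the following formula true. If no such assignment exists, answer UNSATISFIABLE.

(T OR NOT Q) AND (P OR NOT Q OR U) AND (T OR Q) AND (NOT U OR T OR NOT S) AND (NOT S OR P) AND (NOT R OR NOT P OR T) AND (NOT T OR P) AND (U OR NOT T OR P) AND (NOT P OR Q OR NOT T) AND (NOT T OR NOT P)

Try T = true.
Unit clause (P) forces P = true.
That conflicts with the unit clause (NOT P).
Backtrack on T: now try T = false.
Unit clause (NOT Q) forces Q = false.
That conflicts with the unit clause (Q).
Neither T = true nor T = false works.

UNSATISFIABLE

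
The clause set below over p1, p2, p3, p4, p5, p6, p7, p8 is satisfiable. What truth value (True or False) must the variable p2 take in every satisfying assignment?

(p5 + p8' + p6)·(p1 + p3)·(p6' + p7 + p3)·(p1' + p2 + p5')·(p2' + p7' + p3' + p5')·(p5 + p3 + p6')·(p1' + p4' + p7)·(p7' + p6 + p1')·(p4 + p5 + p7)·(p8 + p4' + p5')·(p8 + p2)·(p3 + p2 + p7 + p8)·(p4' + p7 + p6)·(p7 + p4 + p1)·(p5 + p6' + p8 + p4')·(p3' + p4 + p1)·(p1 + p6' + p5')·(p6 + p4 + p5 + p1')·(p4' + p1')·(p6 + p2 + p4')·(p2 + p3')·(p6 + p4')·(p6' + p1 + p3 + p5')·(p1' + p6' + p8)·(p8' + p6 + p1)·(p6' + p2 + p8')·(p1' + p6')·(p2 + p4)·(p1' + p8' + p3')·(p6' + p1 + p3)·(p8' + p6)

True

Suppose p2 = 0.
The clause (p8) is unit, so p8 = 1.
The clause (p3') is unit, so p3 = 0.
The clause (p1) is unit, so p1 = 1.
The clause (p5') is unit, so p5 = 0.
The clause (p6) is unit, so p6 = 1.
Now (p6') is unsatisfied and unit — conflict.
So every satisfying assignment has p2 = True.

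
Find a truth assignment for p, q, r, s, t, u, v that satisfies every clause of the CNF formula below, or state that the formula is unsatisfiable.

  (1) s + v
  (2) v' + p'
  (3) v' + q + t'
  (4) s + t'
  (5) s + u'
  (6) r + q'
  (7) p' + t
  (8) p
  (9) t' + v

UNSATISFIABLE

(p) alone gives p = 1.
(v') alone gives v = 0.
(s) alone gives s = 1.
(t) alone gives t = 1.
But (t') is also a unit clause — contradiction.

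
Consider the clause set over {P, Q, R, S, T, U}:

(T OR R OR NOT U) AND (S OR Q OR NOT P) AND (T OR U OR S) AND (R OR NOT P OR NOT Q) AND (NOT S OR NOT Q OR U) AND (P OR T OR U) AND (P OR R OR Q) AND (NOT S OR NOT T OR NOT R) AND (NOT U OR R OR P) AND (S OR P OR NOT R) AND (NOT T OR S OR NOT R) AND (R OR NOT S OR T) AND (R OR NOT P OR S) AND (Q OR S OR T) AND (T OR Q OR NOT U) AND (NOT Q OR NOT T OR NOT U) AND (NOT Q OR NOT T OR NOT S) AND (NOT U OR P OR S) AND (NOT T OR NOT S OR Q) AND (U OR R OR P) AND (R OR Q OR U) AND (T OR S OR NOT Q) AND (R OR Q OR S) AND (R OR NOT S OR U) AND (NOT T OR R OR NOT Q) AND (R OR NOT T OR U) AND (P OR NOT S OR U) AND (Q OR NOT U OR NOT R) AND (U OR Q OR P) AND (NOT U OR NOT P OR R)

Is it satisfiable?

Satisfiable

Case T = false:
Case R = true:
Case U = false:
The clause (S) is unit, so S = true.
The clause (NOT Q) is unit, so Q = false.
The clause (P) is unit, so P = true.
All clauses are satisfied.
A satisfying assignment: P=true,  Q=false,  R=true,  S=true,  T=false,  U=false.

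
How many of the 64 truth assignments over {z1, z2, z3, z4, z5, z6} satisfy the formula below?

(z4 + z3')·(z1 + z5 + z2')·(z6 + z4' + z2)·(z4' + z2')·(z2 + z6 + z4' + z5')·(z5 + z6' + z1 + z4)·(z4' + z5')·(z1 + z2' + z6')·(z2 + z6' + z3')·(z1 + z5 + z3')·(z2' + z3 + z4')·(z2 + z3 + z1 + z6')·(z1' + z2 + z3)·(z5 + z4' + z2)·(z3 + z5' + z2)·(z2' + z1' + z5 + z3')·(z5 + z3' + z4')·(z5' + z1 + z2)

6

There are 2^6 = 64 truth assignments over (z1, z2, z3, z4, z5, z6).
Split on z4. With z4 = 1, the clauses containing z4 are satisfied and z4' drops from the rest; 0 of the 2^5 = 32 assignments to the other variables satisfy what remains.
With z4 = 0, by the same count on the reduced clause set, 6 assignments work.
Total: 0 + 6 = 6.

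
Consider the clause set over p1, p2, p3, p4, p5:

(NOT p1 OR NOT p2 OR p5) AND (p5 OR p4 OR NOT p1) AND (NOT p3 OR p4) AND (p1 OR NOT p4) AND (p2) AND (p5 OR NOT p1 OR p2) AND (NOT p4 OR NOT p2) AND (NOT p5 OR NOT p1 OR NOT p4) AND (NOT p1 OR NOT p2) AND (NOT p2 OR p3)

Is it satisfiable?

Unsatisfiable

From the singleton clause (p2), p2 = true.
From the singleton clause (NOT p4), p4 = false.
From the singleton clause (NOT p3), p3 = false.
Now (p3) is unsatisfied and unit — conflict.
No assignment satisfies every clause.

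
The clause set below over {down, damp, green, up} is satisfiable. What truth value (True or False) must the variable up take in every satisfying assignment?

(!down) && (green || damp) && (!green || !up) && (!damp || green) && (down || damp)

Suppose up = true.
From the singleton clause (!down), down = false.
From the singleton clause (!green), green = false.
From the singleton clause (damp), damp = true.
But (!damp) is also a unit clause — contradiction.
So every satisfying assignment has up = False.

False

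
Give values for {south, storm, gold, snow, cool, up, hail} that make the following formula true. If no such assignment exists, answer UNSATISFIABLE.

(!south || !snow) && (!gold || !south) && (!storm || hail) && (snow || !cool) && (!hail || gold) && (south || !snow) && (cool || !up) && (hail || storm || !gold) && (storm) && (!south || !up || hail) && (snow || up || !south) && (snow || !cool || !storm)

The clause (storm) is unit, so storm = true.
The clause (hail) is unit, so hail = true.
The clause (gold) is unit, so gold = true.
The clause (!south) is unit, so south = false.
The clause (!snow) is unit, so snow = false.
The clause (!cool) is unit, so cool = false.
The clause (!up) is unit, so up = false.
This assignment satisfies each clause.

south=false,  storm=true,  gold=true,  snow=false,  cool=false,  up=false,  hail=true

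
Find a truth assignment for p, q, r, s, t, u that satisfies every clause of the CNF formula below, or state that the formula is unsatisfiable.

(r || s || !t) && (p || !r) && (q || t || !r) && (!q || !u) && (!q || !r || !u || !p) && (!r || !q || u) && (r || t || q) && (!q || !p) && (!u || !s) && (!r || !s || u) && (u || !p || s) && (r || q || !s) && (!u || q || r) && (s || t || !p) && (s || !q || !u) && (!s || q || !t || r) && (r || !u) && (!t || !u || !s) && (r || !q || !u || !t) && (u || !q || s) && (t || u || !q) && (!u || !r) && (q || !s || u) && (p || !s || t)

Try p = false.
Unit clause (!r) forces r = false.
Unit clause (!u) forces u = false.
Try s = true.
Unit clause (q) forces q = true.
Unit clause (t) forces t = true.
Every clause now holds.

p: false, q: true, r: false, s: true, t: true, u: false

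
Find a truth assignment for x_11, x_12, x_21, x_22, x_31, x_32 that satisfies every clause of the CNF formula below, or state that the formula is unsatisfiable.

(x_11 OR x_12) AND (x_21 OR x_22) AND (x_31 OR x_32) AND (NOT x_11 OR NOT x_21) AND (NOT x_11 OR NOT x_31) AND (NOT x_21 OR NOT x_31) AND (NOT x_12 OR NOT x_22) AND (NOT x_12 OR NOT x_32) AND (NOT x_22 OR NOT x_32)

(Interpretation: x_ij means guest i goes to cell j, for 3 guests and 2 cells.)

UNSATISFIABLE

Branch on x_11: set x_11 = true.
The clause (NOT x_21) is unit, so x_21 = false.
The clause (x_22) is unit, so x_22 = true.
The clause (NOT x_31) is unit, so x_31 = false.
The clause (x_32) is unit, so x_32 = true.
But (NOT x_32) is also a unit clause — contradiction.
That branch fails; take x_11 = false instead.
The clause (x_12) is unit, so x_12 = true.
The clause (NOT x_22) is unit, so x_22 = false.
The clause (x_21) is unit, so x_21 = true.
The clause (NOT x_31) is unit, so x_31 = false.
The clause (x_32) is unit, so x_32 = true.
But (NOT x_32) is also a unit clause — contradiction.
Neither x_11 = true nor x_11 = false works.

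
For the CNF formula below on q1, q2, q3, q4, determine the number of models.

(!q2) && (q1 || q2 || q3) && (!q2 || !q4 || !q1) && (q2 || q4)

There are 2^4 = 16 truth assignments over (q1, q2, q3, q4).
Check each against the 4 clauses (columns in the order q1, q2, q3, q4):
  F F F F  ✗ fails (q1 || q2 || q3)
  F F F T  ✗ fails (q1 || q2 || q3)
  F F T F  ✗ fails (q2 || q4)
  F F T T  ✓ satisfies all
  F T F F  ✗ fails (!q2)
  F T F T  ✗ fails (!q2)
  F T T F  ✗ fails (!q2)
  F T T T  ✗ fails (!q2)
  T F F F  ✗ fails (q2 || q4)
  T F F T  ✓ satisfies all
  T F T F  ✗ fails (q2 || q4)
  T F T T  ✓ satisfies all
  T T F F  ✗ fails (!q2)
  T T F T  ✗ fails (!q2)
  T T T F  ✗ fails (!q2)
  T T T T  ✗ fails (!q2)
3 of the 16 rows are models.

3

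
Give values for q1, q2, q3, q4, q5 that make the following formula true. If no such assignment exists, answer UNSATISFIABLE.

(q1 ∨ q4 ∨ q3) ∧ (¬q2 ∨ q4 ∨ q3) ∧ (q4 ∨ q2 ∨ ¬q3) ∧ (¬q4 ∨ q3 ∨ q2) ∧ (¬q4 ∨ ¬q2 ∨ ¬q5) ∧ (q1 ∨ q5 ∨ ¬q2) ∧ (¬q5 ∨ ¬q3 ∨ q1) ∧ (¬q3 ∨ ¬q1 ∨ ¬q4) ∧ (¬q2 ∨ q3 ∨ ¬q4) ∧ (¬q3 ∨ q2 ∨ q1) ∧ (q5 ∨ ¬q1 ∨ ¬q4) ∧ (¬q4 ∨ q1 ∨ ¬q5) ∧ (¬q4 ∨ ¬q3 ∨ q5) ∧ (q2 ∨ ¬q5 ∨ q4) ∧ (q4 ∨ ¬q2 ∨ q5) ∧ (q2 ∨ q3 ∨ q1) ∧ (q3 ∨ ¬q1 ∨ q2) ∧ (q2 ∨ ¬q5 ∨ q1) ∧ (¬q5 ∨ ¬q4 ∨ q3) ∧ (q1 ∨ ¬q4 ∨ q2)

Try q1 = True.
Try q3 = True.
Unit clause (¬q4) forces q4 = False.
Unit clause (q2) forces q2 = True.
Unit clause (q5) forces q5 = True.
All clauses are satisfied.

q1=True, q2=True, q3=True, q4=False, q5=True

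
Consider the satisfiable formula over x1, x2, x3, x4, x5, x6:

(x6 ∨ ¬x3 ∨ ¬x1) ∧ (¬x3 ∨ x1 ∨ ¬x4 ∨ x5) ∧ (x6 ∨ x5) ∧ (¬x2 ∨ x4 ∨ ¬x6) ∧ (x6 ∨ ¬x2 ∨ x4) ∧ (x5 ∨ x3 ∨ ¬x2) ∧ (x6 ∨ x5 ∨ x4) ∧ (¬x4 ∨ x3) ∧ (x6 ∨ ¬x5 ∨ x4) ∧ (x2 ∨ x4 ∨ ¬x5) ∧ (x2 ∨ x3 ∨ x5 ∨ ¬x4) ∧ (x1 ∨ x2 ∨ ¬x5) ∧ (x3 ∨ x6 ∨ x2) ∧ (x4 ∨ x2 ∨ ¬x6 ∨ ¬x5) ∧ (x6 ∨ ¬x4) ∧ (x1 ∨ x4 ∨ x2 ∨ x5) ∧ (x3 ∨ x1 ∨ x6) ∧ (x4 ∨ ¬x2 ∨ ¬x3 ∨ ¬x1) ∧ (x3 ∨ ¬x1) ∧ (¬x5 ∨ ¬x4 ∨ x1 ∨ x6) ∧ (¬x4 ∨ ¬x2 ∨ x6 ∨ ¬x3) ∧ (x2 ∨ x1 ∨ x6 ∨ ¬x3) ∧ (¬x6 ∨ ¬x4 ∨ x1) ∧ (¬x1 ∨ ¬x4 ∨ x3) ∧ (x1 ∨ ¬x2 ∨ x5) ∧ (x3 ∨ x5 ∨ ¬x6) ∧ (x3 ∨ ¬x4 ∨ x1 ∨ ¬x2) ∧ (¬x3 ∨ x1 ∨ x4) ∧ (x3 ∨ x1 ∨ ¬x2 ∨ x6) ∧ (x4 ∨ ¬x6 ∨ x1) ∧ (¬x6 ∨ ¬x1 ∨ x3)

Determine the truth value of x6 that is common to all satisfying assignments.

Suppose x6 = False.
(x5) alone gives x5 = True.
(x4) alone gives x4 = True.
But (¬x4) is also a unit clause — contradiction.
So every satisfying assignment has x6 = True.

True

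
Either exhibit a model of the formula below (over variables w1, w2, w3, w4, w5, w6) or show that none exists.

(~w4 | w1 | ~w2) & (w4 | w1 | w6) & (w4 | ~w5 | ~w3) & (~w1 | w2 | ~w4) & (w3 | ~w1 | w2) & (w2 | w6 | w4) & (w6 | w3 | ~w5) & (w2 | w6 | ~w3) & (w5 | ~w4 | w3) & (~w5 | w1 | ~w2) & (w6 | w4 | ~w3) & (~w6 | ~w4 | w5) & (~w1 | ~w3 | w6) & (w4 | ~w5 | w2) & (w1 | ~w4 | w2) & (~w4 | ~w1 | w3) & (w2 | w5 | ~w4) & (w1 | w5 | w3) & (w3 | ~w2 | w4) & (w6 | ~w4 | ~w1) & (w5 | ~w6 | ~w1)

w1 ↦ 0, w2 ↦ 1, w3 ↦ 1, w4 ↦ 0, w5 ↦ 0, w6 ↦ 1

Branch on w4: set w4 = 0.
Branch on w1: set w1 = 0.
Unit clause (w6) forces w6 = 1.
Branch on w5: set w5 = 0.
Unit clause (w3) forces w3 = 1.
All clauses hold; w2 can take either value.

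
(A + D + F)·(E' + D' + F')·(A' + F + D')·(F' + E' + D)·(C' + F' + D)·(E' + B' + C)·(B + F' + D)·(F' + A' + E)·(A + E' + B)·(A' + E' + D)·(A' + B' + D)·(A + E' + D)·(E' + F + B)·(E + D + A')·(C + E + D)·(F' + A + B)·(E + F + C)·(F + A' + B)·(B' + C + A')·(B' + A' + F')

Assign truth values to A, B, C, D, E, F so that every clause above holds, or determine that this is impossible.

A ↦ 0, B ↦ 1, C ↦ 0, D ↦ 1, E ↦ 0, F ↦ 1

Branch on A: set A = 0.
Branch on D: set D = 1.
Branch on E: set E = 0.
Branch on F: set F = 1.
(B) alone gives B = 1.
All clauses hold; C can take either value.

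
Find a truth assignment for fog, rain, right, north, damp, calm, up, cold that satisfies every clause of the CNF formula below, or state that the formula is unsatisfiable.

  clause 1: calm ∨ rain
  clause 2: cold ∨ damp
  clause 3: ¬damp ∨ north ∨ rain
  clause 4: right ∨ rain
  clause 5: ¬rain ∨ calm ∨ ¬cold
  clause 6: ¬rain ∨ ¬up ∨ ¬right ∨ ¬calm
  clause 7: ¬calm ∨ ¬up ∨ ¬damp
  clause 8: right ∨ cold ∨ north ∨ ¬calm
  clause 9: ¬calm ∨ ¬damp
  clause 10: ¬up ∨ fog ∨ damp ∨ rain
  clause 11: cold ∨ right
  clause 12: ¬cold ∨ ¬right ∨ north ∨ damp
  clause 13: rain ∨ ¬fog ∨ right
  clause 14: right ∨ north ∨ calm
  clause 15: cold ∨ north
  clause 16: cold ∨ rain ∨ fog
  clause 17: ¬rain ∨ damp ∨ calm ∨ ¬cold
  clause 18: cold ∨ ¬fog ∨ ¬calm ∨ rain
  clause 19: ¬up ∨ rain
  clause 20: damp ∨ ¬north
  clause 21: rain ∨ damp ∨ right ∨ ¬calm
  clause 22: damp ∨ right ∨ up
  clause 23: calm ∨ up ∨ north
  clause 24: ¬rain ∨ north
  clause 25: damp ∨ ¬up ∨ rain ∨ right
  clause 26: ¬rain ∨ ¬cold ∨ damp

Branch on calm: set calm = False.
The clause (rain) is unit, so rain = True.
The clause (¬cold) is unit, so cold = False.
The clause (damp) is unit, so damp = True.
The clause (right) is unit, so right = True.
The clause (north) is unit, so north = True.
Every clause is now satisfied; fog, up are unconstrained.

fog=True, rain=True, right=True, north=True, damp=True, calm=False, up=True, cold=False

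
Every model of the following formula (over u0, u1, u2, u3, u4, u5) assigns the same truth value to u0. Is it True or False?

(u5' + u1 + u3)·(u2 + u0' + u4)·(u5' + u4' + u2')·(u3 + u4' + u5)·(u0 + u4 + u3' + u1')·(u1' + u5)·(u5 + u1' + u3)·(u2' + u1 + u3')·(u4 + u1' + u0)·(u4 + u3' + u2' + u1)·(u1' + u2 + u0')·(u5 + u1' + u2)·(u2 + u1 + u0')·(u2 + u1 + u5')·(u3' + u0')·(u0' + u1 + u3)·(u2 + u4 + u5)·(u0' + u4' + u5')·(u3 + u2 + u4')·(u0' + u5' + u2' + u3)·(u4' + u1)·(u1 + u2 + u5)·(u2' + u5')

Suppose u0 = 1.
The clause (u3') is unit, so u3 = 0.
The clause (u1) is unit, so u1 = 1.
The clause (u5) is unit, so u5 = 1.
The clause (u2) is unit, so u2 = 1.
But (u2') is also a unit clause — contradiction.
So every satisfying assignment has u0 = False.

False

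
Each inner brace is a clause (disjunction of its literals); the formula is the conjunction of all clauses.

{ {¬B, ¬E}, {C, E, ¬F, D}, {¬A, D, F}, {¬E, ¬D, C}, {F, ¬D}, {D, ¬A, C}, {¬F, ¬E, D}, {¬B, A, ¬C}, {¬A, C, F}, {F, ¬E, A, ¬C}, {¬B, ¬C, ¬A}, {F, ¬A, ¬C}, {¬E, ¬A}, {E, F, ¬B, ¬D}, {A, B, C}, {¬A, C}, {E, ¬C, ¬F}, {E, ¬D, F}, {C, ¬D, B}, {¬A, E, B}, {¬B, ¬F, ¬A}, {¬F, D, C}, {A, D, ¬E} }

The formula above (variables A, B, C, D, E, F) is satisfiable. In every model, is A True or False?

Suppose A = True.
Unit clause (¬E) forces E = False.
Unit clause (C) forces C = True.
Unit clause (¬B) forces B = False.
Now (B) is unsatisfied and unit — conflict.
So every satisfying assignment has A = False.

False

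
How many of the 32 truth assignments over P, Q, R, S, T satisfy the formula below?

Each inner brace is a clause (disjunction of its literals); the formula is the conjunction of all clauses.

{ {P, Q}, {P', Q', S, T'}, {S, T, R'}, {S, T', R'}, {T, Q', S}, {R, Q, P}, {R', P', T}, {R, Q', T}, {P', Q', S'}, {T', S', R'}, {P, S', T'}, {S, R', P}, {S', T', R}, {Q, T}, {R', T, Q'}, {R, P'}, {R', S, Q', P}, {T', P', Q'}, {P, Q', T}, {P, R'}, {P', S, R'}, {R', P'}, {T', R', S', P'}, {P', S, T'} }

1

There are 2^5 = 32 truth assignments over (P, Q, R, S, T).
Split on T. With T = 1, the clauses containing T are satisfied and T' drops from the rest; 1 of the 2^4 = 16 assignments to the other variables satisfy what remains.
With T = 0, by the same count on the reduced clause set, 0 assignments work.
(One model: P=F, Q=T, R=F, S=F, T=T.)
Total: 1 + 0 = 1.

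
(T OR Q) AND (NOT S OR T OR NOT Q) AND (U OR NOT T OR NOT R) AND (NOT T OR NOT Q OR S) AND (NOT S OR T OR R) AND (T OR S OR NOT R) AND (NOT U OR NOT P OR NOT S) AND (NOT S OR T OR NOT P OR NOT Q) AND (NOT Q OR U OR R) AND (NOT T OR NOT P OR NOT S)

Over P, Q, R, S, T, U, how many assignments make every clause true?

There are 2^6 = 64 truth assignments over (P, Q, R, S, T, U).
Split on U. With U = true, the clauses containing U are satisfied and NOT U drops from the rest; 10 of the 2^5 = 32 assignments to the other variables satisfy what remains.
With U = false, by the same count on the reduced clause set, 3 assignments work.
(One model: P=F, Q=F, R=F, S=F, T=T, U=F.)
Total: 10 + 3 = 13.

13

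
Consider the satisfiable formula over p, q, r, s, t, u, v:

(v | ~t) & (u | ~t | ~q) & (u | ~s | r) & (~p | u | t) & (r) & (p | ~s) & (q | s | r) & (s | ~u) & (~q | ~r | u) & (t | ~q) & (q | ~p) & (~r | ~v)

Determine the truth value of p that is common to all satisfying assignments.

False

Suppose p = 1.
From the singleton clause (r), r = 1.
From the singleton clause (q), q = 1.
From the singleton clause (u), u = 1.
From the singleton clause (s), s = 1.
From the singleton clause (t), t = 1.
From the singleton clause (v), v = 1.
That conflicts with the unit clause (~v).
So every satisfying assignment has p = False.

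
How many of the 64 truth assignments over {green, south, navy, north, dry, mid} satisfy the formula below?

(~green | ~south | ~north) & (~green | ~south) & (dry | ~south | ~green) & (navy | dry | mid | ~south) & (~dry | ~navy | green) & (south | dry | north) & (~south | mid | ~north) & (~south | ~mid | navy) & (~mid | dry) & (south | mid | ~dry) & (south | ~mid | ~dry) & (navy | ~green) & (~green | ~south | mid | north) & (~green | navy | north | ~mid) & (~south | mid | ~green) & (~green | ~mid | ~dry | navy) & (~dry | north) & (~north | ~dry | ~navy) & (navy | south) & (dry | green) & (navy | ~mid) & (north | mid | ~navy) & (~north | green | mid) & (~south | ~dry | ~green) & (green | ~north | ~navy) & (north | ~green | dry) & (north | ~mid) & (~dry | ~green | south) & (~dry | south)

There are 2^6 = 64 truth assignments over (green, south, navy, north, dry, mid).
Split on south. With south = 1, the clauses containing south are satisfied and ~south drops from the rest; 0 of the 2^5 = 32 assignments to the other variables satisfy what remains.
With south = 0, by the same count on the reduced clause set, 1 assignment works.
(One model: green=T, south=F, navy=T, north=T, dry=F, mid=F.)
Total: 0 + 1 = 1.

1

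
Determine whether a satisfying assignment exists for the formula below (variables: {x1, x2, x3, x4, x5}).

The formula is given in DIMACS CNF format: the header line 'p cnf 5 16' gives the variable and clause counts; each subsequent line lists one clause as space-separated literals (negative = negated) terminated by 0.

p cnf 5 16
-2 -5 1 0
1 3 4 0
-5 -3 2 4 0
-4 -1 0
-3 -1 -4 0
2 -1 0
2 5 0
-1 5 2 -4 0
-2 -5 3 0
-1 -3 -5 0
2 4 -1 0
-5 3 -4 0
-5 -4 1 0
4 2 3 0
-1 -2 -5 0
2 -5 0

Satisfiable

Branch on x4: set x4 = False.
Branch on x1: set x1 = False.
(x3) alone gives x3 = True.
Branch on x2: set x2 = True.
(¬x5) alone gives x5 = False.
This assignment satisfies each clause.
A satisfying assignment: x1 ↦ False; x2 ↦ True; x3 ↦ True; x4 ↦ False; x5 ↦ False.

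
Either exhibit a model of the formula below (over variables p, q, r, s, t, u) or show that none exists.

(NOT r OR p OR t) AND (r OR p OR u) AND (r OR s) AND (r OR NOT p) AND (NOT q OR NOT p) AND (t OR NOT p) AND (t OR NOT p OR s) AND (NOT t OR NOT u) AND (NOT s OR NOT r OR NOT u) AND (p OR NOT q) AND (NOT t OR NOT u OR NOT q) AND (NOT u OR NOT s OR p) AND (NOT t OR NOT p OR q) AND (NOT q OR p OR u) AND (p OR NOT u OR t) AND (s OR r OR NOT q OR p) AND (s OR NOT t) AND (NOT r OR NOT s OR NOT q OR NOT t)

Try r = true.
Try p = false.
Unit clause (t) forces t = true.
Unit clause (NOT u) forces u = false.
Unit clause (NOT q) forces q = false.
Unit clause (s) forces s = true.
This assignment satisfies each clause.

p=false,  q=false,  r=true,  s=true,  t=true,  u=false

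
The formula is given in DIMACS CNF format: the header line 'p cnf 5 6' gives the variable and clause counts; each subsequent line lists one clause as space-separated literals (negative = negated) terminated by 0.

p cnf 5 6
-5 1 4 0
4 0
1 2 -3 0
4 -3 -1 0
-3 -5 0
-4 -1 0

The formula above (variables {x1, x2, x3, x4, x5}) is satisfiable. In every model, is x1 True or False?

False

Suppose x1 = True.
The clause (x4) is unit, so x4 = True.
But (¬x4) is also a unit clause — contradiction.
So every satisfying assignment has x1 = False.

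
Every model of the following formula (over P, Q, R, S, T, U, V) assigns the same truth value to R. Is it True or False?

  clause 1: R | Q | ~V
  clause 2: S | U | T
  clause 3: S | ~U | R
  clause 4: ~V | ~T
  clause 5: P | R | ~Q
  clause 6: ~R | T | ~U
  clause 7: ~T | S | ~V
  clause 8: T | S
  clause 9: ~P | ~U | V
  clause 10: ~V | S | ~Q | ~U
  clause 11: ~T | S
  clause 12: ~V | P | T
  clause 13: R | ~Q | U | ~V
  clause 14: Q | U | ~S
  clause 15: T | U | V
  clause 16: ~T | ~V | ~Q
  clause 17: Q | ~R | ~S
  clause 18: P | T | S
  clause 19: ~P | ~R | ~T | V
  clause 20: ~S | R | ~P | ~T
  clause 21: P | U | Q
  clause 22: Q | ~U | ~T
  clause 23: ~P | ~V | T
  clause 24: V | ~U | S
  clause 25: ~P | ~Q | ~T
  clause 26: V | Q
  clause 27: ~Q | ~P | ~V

Suppose R = 0.
Case Q = 1:
The clause (P) is unit, so P = 1.
The clause (~T) is unit, so T = 0.
The clause (S) is unit, so S = 1.
The clause (~V) is unit, so V = 0.
The clause (~U) is unit, so U = 0.
That conflicts with the unit clause (U).
So Q must be the other value — set Q = 0.
The clause (~V) is unit, so V = 0.
That conflicts with the unit clause (V).
Both values of Q lead to a conflict.
So every satisfying assignment has R = True.

True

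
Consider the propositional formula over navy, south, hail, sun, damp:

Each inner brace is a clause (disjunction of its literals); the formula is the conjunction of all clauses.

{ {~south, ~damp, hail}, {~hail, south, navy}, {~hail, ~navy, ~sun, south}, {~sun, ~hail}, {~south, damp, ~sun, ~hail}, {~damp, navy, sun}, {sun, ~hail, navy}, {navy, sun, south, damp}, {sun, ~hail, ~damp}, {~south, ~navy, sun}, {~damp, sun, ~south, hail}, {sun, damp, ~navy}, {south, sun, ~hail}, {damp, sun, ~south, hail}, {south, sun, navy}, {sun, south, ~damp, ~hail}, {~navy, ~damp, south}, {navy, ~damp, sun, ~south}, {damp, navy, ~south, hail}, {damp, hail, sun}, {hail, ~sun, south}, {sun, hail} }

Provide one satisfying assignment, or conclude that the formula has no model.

Case sun = 1:
From the singleton clause (~hail), hail = 0.
From the singleton clause (south), south = 1.
From the singleton clause (~damp), damp = 0.
From the singleton clause (navy), navy = 1.
Every clause now holds.

navy=1; south=1; hail=0; sun=1; damp=0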